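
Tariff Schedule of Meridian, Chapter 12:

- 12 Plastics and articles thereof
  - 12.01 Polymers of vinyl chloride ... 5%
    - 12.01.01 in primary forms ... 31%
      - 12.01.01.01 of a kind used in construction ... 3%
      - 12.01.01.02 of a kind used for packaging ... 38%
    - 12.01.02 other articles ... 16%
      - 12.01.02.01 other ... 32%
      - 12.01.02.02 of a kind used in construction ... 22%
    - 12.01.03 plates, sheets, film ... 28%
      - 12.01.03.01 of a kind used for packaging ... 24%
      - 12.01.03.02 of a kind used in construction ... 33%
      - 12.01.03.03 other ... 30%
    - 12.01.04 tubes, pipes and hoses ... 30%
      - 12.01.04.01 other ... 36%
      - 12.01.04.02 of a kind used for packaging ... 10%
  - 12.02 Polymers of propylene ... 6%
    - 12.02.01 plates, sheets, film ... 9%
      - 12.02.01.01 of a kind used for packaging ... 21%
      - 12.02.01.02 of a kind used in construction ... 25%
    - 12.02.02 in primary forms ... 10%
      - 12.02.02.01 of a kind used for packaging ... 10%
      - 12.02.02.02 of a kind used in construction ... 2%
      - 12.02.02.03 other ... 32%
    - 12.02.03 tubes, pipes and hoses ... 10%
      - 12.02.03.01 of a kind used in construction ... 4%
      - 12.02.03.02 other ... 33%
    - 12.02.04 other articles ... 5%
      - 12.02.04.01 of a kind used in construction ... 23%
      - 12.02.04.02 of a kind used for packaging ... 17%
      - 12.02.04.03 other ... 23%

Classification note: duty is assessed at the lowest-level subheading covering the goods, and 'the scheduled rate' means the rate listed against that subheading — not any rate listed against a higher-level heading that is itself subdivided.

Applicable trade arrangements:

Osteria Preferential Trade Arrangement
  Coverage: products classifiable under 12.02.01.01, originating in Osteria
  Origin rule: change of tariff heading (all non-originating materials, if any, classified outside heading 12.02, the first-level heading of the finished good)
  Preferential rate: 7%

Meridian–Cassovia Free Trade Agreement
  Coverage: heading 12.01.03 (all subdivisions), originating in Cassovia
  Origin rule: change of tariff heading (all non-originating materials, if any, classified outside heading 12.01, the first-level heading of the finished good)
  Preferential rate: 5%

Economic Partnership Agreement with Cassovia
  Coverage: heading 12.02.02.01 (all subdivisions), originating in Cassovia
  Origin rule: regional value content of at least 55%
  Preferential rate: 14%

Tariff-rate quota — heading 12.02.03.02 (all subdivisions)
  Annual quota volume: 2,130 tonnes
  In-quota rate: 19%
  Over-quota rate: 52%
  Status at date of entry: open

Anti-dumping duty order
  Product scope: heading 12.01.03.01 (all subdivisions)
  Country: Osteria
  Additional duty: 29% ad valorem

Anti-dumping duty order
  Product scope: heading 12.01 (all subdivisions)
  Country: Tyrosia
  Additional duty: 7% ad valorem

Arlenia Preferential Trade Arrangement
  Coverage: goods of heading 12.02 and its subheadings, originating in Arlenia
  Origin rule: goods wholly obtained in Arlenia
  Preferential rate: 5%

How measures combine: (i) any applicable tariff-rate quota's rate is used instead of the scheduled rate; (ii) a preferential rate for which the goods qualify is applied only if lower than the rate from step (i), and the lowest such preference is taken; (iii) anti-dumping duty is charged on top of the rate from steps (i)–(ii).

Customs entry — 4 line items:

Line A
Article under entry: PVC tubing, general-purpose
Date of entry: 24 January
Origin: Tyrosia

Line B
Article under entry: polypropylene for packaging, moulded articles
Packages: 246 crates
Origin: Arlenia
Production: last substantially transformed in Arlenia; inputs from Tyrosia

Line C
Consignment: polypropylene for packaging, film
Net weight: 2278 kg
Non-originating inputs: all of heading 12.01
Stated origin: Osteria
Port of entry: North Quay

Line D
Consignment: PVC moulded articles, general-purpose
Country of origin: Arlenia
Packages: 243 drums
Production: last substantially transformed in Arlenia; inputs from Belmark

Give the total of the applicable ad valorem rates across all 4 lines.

Line A: PVC → 12.01; tubing → 12.01.04; general-purpose → 12.01.04.01. Scheduled 36%. anti-dumping (Tyrosia, 12.01): +7%; total 36% + 7% = 43%. → 43%.
Line B: polypropylene → 12.02; moulded articles → 12.02.04; for packaging → 12.02.04.02. Scheduled 17%. Arlenia agreement on 12.02: not wholly obtained. → 17%.
Line C: polypropylene → 12.02; film → 12.02.01; for packaging → 12.02.01.01. Scheduled 21%. Osteria agreement on 12.02.01.01: CTH met → 7% available; preferential 7%. → 7%.
Line D: PVC → 12.01; moulded articles → 12.01.02; general-purpose → 12.01.02.01. Scheduled 32%. Arlenia agreement on 12.02: 12.01.02.01 not covered. → 32%.
Sum: 43% + 17% + 7% + 32% = 99%.

99%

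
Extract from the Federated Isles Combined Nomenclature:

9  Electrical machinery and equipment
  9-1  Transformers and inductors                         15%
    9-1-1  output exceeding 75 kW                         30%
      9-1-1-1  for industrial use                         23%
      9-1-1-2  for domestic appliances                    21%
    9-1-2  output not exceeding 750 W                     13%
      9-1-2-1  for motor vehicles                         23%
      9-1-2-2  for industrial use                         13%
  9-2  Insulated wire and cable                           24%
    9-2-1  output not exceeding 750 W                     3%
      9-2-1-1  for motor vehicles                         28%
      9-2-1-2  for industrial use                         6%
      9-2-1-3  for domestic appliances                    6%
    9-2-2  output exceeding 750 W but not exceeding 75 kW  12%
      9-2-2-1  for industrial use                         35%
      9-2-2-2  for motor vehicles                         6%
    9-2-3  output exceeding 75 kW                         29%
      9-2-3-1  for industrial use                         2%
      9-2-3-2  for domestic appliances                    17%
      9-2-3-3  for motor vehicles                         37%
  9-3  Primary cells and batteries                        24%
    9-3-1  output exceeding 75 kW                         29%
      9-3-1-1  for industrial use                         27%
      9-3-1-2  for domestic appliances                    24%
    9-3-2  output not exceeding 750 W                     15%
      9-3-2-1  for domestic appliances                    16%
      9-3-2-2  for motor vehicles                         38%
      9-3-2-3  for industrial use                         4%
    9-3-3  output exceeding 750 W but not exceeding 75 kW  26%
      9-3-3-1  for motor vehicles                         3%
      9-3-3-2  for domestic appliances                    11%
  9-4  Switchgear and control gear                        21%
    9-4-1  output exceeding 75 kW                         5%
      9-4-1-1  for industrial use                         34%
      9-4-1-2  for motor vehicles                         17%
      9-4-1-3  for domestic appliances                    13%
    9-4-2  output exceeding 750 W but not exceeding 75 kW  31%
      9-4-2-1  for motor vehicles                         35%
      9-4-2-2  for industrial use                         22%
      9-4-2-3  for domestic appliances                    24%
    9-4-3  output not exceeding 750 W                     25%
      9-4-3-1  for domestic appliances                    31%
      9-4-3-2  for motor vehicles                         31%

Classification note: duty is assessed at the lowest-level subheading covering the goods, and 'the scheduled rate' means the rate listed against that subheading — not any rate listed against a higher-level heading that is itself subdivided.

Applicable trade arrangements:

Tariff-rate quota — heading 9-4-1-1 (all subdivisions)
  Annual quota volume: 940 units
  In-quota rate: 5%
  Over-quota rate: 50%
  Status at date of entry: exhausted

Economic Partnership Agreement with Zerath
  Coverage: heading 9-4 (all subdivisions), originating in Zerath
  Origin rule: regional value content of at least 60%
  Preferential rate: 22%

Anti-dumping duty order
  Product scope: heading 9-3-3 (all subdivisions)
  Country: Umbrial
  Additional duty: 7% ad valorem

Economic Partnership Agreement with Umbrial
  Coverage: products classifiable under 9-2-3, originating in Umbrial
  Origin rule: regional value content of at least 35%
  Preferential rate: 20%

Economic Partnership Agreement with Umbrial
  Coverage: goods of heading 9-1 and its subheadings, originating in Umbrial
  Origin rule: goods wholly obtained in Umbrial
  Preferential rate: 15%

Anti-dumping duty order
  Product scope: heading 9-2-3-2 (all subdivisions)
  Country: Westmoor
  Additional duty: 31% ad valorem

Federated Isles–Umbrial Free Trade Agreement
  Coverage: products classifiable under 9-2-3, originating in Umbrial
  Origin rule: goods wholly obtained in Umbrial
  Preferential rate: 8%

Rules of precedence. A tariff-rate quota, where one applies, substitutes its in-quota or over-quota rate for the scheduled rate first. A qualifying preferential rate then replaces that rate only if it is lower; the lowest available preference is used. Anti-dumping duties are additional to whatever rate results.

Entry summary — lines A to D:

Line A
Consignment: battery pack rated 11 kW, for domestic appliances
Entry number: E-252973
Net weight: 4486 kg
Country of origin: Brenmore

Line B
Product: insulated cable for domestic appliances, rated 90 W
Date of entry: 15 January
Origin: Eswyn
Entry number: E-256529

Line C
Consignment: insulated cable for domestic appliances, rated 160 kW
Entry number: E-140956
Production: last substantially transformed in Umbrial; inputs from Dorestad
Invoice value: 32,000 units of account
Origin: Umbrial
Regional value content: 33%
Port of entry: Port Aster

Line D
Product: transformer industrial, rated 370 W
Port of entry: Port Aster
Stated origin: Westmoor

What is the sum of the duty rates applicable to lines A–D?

47%

Line A: battery pack → 9-3; rated 11 kW → 9-3-3; for domestic appliances → 9-3-3-2. Scheduled 11%. No special measure applies. → 11%.
Line B: insulated cable → 9-2; rated 90 W → 9-2-1; for domestic appliances → 9-2-1-3. Scheduled 6%. No special measure applies. → 6%.
Line C: insulated cable → 9-2; rated 160 kW → 9-2-3; for domestic appliances → 9-2-3-2. Scheduled 17%. Umbrial agreement on 9-2-3: RVC < 35%; Umbrial agreement on 9-1: 9-2-3-2 not covered; Umbrial agreement on 9-2-3: not wholly obtained. → 17%.
Line D: transformer → 9-1; rated 370 W → 9-1-2; industrial → 9-1-2-2. Scheduled 13%. No special measure applies. → 13%.
Sum: 11% + 6% + 17% + 13% = 47%.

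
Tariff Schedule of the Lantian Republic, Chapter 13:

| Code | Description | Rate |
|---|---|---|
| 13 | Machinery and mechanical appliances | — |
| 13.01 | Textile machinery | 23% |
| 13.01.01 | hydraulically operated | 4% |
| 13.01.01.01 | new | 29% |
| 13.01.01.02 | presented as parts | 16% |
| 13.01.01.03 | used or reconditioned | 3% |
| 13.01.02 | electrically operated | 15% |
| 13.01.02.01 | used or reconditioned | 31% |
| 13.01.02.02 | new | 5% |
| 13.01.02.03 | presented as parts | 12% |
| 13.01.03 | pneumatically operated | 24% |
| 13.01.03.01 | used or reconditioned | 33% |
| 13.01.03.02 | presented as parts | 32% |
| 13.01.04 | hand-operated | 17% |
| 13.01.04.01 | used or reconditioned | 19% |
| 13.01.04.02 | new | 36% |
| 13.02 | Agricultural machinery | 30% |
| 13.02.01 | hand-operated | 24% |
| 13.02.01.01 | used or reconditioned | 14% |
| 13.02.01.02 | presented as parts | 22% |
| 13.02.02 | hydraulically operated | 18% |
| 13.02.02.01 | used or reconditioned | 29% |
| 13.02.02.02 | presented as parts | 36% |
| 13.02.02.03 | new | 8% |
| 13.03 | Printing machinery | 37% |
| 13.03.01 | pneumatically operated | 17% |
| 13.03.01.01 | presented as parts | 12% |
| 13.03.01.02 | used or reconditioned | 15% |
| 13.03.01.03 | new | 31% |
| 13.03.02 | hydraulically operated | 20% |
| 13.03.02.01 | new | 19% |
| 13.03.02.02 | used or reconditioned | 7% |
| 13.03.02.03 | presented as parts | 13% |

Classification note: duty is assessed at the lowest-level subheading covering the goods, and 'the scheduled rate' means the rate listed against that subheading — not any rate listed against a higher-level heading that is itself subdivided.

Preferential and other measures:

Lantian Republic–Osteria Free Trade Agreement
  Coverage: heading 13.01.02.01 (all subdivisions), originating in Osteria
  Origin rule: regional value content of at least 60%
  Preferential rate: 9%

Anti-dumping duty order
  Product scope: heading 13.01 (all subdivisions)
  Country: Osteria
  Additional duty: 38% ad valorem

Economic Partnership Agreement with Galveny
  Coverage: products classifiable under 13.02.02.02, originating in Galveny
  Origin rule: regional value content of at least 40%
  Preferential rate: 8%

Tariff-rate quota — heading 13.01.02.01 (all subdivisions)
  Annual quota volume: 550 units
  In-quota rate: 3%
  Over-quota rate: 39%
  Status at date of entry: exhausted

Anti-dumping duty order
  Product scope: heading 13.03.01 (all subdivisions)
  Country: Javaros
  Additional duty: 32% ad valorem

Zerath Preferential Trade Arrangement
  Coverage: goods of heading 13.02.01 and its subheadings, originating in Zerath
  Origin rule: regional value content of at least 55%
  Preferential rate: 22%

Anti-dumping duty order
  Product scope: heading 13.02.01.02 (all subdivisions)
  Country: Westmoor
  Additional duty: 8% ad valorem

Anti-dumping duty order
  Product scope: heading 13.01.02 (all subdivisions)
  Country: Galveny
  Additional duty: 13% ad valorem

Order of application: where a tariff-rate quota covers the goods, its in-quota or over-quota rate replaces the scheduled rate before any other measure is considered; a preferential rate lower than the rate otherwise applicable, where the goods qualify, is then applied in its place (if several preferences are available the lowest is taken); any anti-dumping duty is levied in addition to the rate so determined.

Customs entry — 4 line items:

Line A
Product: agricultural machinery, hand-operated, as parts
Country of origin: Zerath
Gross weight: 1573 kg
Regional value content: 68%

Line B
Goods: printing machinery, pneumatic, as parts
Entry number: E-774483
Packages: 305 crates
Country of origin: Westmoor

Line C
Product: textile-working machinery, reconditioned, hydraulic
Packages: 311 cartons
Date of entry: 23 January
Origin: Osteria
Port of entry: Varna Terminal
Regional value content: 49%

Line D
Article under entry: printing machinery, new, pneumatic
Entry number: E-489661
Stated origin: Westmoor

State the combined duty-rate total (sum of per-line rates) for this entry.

Line A: agricultural → 13.02; hand-operated → 13.02.01; as parts → 13.02.01.02. Scheduled 22%. Zerath agreement on 13.02.01: RVC ≥ 55% → 22% available; preference 22% not lower than 22% → no reduction. → 22%.
Line B: printing → 13.03; pneumatic → 13.03.01; as parts → 13.03.01.01. Scheduled 12%. No special measure applies. → 12%.
Line C: textile-working → 13.01; hydraulic → 13.01.01; reconditioned → 13.01.01.03. Scheduled 3%. Osteria agreement on 13.01.02.01: 13.01.01.03 not covered; anti-dumping (Osteria, 13.01): +38%; total 3% + 38% = 41%. → 41%.
Line D: printing → 13.03; pneumatic → 13.03.01; new → 13.03.01.03. Scheduled 31%. No special measure applies. → 31%.
Sum: 22% + 12% + 41% + 31% = 106%.

106%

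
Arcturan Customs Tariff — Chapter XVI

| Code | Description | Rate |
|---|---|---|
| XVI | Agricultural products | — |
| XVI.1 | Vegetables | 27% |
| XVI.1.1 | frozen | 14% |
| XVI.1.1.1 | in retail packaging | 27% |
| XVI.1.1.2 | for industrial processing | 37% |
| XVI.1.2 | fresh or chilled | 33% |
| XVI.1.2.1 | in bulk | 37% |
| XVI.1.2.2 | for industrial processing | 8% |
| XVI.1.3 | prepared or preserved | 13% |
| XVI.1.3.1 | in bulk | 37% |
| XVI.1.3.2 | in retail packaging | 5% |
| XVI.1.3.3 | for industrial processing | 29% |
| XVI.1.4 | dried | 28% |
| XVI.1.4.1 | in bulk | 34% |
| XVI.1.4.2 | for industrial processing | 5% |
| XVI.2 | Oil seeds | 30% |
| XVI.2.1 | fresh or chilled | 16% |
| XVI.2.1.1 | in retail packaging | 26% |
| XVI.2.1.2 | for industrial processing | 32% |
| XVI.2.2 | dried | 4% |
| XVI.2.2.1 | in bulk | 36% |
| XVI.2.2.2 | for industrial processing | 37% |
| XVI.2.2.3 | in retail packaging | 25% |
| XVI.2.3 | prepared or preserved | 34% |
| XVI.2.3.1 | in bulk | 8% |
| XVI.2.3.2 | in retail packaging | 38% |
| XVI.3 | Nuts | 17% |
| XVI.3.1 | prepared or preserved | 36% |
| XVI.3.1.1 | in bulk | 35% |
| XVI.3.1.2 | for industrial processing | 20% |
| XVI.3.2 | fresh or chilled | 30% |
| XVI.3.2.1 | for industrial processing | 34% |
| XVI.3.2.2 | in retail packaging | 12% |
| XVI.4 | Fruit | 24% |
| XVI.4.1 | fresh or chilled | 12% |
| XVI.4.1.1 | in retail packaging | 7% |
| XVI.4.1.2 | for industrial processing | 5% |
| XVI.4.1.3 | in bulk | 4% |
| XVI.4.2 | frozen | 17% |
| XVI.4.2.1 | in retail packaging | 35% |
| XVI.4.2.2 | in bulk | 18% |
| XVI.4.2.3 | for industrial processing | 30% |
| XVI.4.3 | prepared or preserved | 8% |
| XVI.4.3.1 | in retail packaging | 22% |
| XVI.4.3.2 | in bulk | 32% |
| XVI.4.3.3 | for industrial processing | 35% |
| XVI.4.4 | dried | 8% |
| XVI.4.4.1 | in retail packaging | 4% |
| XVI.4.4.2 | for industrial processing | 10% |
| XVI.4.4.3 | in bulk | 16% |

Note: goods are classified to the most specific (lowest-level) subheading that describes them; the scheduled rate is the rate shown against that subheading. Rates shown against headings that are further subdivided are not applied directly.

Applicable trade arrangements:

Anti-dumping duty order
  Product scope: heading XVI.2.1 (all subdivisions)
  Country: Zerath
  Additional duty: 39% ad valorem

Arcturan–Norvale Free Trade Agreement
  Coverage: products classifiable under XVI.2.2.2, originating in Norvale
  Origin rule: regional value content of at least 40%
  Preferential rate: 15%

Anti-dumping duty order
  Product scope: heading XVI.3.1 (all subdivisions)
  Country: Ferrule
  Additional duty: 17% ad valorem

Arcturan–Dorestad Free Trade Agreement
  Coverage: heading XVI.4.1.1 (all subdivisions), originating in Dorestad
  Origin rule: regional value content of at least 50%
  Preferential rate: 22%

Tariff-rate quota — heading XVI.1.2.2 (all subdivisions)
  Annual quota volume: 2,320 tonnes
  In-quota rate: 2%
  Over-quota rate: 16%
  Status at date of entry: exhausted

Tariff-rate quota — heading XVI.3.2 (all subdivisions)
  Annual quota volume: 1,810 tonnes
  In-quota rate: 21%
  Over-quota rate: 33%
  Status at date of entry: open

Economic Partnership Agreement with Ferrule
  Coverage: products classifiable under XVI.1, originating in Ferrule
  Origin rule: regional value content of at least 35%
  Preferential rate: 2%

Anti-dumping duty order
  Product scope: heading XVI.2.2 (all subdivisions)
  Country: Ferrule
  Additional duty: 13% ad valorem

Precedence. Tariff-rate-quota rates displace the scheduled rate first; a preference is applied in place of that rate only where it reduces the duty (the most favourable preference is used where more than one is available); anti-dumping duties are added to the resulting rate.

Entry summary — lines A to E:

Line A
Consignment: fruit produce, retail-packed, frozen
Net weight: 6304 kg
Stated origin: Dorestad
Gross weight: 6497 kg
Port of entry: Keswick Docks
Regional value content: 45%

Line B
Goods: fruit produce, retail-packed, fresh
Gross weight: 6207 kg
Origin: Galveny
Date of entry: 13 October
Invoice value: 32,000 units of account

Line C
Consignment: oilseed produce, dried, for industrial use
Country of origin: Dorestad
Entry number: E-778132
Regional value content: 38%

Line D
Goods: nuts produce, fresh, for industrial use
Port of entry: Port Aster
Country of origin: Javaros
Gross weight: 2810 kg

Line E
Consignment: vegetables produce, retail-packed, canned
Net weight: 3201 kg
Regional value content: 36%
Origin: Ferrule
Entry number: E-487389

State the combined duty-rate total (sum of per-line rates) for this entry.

102%

Line A: fruit → XVI.4; frozen → XVI.4.2; retail-packed → XVI.4.2.1. Scheduled 35%. Dorestad agreement on XVI.4.1.1: XVI.4.2.1 not covered. → 35%.
Line B: fruit → XVI.4; fresh → XVI.4.1; retail-packed → XVI.4.1.1. Scheduled 7%. No special measure applies. → 7%.
Line C: oilseed → XVI.2; dried → XVI.2.2; for industrial use → XVI.2.2.2. Scheduled 37%. Dorestad agreement on XVI.4.1.1: XVI.2.2.2 not covered. → 37%.
Line D: nuts → XVI.3; fresh → XVI.3.2; for industrial use → XVI.3.2.1. Scheduled 34%. quota on XVI.3.2 open → in-quota 21%. → 21%.
Line E: vegetables → XVI.1; canned → XVI.1.3; retail-packed → XVI.1.3.2. Scheduled 5%. Ferrule agreement on XVI.1: RVC ≥ 35% → 2% available; preferential 2%. → 2%.
Sum: 35% + 7% + 37% + 21% + 2% = 102%.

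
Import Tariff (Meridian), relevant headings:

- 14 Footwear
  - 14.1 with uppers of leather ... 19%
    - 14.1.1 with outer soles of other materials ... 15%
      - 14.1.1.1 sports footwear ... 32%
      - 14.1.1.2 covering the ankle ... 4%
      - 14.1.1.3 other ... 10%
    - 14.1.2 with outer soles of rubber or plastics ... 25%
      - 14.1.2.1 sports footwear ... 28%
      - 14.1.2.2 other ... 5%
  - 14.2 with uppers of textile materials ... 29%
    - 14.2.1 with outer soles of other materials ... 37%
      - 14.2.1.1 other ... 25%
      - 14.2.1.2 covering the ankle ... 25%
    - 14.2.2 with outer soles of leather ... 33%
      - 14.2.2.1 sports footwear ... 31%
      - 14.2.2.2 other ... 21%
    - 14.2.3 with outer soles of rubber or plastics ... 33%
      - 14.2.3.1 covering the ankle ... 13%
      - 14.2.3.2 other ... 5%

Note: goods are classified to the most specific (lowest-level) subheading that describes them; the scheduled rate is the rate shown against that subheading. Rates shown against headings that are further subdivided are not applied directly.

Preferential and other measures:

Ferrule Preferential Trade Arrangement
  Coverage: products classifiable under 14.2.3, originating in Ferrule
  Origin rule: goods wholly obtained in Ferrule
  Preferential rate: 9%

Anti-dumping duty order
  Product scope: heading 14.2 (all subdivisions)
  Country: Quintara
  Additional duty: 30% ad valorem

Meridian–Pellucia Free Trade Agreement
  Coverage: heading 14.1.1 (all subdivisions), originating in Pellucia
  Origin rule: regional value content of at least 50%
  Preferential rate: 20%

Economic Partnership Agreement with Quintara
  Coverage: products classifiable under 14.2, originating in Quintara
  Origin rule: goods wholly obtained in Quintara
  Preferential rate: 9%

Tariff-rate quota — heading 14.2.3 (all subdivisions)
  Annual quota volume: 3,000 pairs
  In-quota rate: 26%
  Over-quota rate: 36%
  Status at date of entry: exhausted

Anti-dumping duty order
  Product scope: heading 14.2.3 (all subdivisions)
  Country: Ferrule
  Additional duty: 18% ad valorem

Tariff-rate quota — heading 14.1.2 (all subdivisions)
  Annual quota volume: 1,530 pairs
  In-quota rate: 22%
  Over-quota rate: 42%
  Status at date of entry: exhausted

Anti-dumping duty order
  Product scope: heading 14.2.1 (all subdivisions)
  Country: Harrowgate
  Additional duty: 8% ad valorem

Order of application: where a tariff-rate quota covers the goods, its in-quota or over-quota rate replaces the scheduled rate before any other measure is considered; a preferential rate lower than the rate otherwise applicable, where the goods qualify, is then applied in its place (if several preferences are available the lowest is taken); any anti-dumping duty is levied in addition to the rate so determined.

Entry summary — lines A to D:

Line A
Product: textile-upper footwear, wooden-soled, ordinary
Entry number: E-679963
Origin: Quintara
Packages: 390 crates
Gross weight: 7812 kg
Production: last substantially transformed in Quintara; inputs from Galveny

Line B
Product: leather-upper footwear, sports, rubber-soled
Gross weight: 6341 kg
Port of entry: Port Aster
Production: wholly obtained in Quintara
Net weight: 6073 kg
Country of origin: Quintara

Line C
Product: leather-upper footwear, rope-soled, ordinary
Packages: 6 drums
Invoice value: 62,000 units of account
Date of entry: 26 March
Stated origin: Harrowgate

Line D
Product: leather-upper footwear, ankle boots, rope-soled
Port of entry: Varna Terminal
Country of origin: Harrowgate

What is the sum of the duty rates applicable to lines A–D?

111%

Line A: textile-upper → 14.2; wooden-soled → 14.2.1; ordinary → 14.2.1.1. Scheduled 25%. Quintara agreement on 14.2: not wholly obtained; anti-dumping (Quintara, 14.2): +30%; total 25% + 30% = 55%. → 55%.
Line B: leather-upper → 14.1; rubber-soled → 14.1.2; sports → 14.1.2.1. Scheduled 28%. quota on 14.1.2 exhausted → over-quota 42%; Quintara agreement on 14.2: 14.1.2.1 not covered. → 42%.
Line C: leather-upper → 14.1; rope-soled → 14.1.1; ordinary → 14.1.1.3. Scheduled 10%. No special measure applies. → 10%.
Line D: leather-upper → 14.1; rope-soled → 14.1.1; ankle boots → 14.1.1.2. Scheduled 4%. No special measure applies. → 4%.
Sum: 55% + 42% + 10% + 4% = 111%.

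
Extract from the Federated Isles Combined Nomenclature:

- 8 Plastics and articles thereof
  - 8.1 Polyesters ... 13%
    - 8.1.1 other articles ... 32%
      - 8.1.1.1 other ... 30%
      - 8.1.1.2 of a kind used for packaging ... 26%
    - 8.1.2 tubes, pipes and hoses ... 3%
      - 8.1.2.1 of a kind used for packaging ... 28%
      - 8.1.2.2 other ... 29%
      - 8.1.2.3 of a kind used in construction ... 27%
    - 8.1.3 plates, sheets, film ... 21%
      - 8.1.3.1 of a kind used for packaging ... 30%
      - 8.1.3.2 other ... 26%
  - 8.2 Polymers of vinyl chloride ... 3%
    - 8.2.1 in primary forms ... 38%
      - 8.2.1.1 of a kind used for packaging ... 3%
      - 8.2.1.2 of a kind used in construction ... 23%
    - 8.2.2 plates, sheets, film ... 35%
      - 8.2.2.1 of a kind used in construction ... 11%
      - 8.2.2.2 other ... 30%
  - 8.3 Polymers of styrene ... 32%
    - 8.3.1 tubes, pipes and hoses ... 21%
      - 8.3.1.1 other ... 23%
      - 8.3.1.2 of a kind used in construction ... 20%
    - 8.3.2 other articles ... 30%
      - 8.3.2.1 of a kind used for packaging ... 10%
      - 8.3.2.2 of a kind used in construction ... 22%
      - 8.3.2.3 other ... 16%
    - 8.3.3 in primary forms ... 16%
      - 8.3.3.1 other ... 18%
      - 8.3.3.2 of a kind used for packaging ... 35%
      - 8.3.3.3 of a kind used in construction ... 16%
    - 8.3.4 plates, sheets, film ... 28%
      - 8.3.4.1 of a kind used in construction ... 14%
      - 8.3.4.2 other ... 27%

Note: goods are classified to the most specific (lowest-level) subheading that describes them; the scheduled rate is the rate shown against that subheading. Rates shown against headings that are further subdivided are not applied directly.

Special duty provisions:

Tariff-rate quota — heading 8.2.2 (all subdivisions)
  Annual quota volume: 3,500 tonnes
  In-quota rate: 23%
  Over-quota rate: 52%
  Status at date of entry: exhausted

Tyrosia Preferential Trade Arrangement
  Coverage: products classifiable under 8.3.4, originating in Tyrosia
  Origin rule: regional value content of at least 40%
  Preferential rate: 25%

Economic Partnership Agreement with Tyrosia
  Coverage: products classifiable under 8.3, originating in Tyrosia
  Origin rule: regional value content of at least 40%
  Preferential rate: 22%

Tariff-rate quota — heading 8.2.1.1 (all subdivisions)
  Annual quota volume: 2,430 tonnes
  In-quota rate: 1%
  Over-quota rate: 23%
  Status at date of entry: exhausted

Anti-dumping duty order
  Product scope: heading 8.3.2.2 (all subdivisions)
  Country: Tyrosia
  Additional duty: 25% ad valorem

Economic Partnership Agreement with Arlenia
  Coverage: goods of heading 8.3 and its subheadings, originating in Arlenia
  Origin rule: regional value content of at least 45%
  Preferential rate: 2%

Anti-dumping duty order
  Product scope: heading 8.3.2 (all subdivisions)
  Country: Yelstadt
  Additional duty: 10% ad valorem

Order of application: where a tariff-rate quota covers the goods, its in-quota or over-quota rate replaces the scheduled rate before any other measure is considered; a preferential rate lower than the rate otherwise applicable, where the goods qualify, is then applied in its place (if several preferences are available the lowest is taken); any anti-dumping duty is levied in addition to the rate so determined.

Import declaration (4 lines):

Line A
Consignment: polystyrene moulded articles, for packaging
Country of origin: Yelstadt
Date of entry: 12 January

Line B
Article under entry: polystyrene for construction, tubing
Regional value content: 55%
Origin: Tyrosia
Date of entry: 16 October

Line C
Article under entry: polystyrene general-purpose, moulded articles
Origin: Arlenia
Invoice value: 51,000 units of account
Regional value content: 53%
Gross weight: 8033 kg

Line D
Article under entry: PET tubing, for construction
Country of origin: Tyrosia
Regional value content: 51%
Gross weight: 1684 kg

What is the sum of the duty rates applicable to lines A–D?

69%

Line A: polystyrene → 8.3; moulded articles → 8.3.2; for packaging → 8.3.2.1. Scheduled 10%. anti-dumping (Yelstadt, 8.3.2): +10%; total 10% + 10% = 20%. → 20%.
Line B: polystyrene → 8.3; tubing → 8.3.1; for construction → 8.3.1.2. Scheduled 20%. Tyrosia agreement on 8.3.4: 8.3.1.2 not covered; Tyrosia agreement on 8.3: RVC ≥ 40% → 22% available; preference 22% not lower than 20% → no reduction. → 20%.
Line C: polystyrene → 8.3; moulded articles → 8.3.2; general-purpose → 8.3.2.3. Scheduled 16%. Arlenia agreement on 8.3: RVC ≥ 45% → 2% available; preferential 2%. → 2%.
Line D: PET → 8.1; tubing → 8.1.2; for construction → 8.1.2.3. Scheduled 27%. Tyrosia agreement on 8.3.4: 8.1.2.3 not covered; Tyrosia agreement on 8.3: 8.1.2.3 not covered. → 27%.
Sum: 20% + 20% + 2% + 27% = 69%.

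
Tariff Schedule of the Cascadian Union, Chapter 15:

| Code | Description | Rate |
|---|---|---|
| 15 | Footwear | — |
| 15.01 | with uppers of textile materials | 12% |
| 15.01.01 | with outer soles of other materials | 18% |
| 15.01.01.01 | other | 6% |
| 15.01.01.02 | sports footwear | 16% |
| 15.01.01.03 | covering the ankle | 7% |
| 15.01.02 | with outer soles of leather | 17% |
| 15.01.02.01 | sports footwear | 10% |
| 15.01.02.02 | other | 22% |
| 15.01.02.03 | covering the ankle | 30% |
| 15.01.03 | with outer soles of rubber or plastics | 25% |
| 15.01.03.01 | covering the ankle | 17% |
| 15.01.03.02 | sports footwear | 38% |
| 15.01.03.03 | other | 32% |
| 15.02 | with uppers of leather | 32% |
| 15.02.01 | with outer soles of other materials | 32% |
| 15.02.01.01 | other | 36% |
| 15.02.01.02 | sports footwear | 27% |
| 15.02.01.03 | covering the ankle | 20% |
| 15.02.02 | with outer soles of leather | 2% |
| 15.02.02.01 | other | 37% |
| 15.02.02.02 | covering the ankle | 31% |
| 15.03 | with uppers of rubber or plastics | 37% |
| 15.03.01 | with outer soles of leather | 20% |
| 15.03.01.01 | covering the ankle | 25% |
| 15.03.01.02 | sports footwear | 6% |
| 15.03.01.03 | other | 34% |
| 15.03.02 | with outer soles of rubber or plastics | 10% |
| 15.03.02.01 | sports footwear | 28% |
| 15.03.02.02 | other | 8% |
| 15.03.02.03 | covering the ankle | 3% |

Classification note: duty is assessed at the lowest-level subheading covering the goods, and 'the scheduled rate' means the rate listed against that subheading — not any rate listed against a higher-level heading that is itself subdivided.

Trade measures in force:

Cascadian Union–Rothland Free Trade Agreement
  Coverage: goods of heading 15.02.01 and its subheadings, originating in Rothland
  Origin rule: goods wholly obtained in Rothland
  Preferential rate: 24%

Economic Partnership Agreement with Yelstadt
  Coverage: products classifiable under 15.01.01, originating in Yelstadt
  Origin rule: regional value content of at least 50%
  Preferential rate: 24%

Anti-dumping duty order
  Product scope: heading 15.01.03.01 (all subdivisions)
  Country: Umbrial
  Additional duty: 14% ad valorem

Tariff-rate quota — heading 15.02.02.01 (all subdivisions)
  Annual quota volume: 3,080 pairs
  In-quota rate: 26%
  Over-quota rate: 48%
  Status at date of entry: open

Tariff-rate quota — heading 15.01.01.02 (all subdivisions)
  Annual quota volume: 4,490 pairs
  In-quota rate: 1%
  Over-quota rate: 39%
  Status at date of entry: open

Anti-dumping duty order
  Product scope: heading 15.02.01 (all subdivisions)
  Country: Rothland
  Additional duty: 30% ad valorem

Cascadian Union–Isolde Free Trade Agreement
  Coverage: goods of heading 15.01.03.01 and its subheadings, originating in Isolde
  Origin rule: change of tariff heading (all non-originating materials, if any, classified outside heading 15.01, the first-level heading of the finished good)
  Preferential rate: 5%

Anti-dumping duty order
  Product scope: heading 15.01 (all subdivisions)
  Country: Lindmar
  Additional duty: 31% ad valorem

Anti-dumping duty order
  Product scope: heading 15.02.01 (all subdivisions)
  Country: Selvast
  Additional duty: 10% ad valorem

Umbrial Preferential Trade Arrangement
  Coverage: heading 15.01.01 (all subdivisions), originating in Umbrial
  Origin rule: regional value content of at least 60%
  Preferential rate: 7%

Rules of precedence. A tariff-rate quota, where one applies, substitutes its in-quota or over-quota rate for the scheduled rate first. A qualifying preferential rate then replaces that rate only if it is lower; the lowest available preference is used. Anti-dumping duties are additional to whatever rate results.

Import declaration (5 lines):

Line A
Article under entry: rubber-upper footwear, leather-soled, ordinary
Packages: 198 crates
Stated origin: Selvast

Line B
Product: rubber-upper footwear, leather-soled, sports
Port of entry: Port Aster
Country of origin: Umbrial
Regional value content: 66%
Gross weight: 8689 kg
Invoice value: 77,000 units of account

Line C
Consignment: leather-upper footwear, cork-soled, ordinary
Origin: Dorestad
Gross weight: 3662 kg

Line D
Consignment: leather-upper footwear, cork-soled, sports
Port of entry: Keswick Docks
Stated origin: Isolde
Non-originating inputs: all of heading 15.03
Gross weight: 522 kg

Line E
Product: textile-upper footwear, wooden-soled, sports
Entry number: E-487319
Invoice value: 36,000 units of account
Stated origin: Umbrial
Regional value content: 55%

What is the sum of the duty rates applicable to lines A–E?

Line A: rubber-upper → 15.03; leather-soled → 15.03.01; ordinary → 15.03.01.03. Scheduled 34%. No special measure applies. → 34%.
Line B: rubber-upper → 15.03; leather-soled → 15.03.01; sports → 15.03.01.02. Scheduled 6%. Umbrial agreement on 15.01.01: 15.03.01.02 not covered. → 6%.
Line C: leather-upper → 15.02; cork-soled → 15.02.01; ordinary → 15.02.01.01. Scheduled 36%. No special measure applies. → 36%.
Line D: leather-upper → 15.02; cork-soled → 15.02.01; sports → 15.02.01.02. Scheduled 27%. Isolde agreement on 15.01.03.01: 15.02.01.02 not covered. → 27%.
Line E: textile-upper → 15.01; wooden-soled → 15.01.01; sports → 15.01.01.02. Scheduled 16%. quota on 15.01.01.02 open → in-quota 1%; Umbrial agreement on 15.01.01: RVC < 60%. → 1%.
Sum: 34% + 6% + 36% + 27% + 1% = 104%.

104%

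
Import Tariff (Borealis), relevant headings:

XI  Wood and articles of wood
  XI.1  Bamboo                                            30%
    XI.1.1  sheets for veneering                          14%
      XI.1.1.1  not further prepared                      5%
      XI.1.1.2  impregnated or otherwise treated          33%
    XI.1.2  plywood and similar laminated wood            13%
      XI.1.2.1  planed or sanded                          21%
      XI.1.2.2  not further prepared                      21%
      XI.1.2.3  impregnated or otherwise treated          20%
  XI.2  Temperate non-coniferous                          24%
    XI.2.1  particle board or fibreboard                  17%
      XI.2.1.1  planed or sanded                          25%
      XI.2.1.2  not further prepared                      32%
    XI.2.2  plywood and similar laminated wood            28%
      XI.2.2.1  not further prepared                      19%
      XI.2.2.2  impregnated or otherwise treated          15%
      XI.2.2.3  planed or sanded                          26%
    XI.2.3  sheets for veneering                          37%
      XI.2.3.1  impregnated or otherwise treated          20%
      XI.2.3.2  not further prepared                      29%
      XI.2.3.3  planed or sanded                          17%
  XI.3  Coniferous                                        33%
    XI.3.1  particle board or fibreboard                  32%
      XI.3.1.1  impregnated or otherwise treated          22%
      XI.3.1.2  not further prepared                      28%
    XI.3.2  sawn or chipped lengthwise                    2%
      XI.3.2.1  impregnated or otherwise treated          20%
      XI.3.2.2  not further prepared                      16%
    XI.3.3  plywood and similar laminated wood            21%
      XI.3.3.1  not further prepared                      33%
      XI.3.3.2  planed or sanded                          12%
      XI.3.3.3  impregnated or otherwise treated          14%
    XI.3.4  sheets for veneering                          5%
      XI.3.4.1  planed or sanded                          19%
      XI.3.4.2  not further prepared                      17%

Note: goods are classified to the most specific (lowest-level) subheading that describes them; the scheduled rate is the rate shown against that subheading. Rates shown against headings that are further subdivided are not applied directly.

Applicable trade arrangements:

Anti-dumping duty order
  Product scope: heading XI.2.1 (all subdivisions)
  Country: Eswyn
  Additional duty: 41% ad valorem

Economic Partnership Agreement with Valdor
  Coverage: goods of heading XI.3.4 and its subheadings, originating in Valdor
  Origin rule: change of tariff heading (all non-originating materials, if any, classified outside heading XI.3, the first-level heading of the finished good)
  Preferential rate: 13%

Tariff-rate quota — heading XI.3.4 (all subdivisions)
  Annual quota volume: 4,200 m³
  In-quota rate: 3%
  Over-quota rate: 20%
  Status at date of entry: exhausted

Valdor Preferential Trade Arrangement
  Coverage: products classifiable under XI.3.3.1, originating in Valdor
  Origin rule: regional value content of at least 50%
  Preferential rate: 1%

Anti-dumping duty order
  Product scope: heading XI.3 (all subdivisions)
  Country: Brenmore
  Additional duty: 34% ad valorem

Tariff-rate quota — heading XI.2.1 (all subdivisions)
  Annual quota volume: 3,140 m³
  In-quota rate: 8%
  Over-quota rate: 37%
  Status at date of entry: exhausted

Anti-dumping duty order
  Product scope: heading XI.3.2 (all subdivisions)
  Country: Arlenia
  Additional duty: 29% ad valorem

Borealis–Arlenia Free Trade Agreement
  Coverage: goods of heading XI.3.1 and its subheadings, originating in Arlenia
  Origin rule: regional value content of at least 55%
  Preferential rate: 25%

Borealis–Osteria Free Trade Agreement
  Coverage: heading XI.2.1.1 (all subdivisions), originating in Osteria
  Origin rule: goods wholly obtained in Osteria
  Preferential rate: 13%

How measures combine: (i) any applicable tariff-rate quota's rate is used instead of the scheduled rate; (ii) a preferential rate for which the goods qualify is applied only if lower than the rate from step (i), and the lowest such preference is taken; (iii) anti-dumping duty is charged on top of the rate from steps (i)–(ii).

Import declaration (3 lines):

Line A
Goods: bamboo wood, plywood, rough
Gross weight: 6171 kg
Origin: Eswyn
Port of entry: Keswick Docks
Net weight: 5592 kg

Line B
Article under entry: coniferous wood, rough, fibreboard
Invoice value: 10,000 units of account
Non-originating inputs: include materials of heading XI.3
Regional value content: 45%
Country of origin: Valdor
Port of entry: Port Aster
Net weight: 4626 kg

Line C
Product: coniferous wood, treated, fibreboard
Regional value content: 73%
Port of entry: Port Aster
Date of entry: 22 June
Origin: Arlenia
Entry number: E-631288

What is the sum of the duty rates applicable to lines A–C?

71%

Line A: bamboo → XI.1; plywood → XI.1.2; rough → XI.1.2.2. Scheduled 21%. No special measure applies. → 21%.
Line B: coniferous → XI.3; fibreboard → XI.3.1; rough → XI.3.1.2. Scheduled 28%. Valdor agreement on XI.3.4: XI.3.1.2 not covered; Valdor agreement on XI.3.3.1: XI.3.1.2 not covered. → 28%.
Line C: coniferous → XI.3; fibreboard → XI.3.1; treated → XI.3.1.1. Scheduled 22%. Arlenia agreement on XI.3.1: RVC ≥ 55% → 25% available; preference 25% not lower than 22% → no reduction. → 22%.
Sum: 21% + 28% + 22% = 71%.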